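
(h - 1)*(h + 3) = h^2 + 2*h - 3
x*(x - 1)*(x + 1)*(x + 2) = x^4 + 2*x^3 - x^2 - 2*x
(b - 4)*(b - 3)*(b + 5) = b^3 - 2*b^2 - 23*b + 60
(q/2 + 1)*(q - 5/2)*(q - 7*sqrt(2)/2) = q^3/2 - 7*sqrt(2)*q^2/4 - q^2/4 - 5*q/2 + 7*sqrt(2)*q/8 + 35*sqrt(2)/4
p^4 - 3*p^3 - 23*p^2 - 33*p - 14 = (p - 7)*(p + 1)^2*(p + 2)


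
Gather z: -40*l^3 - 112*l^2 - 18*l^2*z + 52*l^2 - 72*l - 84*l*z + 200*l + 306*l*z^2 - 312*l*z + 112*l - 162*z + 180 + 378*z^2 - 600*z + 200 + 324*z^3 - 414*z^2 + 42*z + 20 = -40*l^3 - 60*l^2 + 240*l + 324*z^3 + z^2*(306*l - 36) + z*(-18*l^2 - 396*l - 720) + 400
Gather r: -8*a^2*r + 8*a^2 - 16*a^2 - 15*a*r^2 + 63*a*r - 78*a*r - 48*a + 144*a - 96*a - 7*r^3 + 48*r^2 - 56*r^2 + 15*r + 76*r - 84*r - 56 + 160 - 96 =-8*a^2 - 7*r^3 + r^2*(-15*a - 8) + r*(-8*a^2 - 15*a + 7) + 8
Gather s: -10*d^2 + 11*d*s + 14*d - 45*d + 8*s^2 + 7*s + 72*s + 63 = -10*d^2 - 31*d + 8*s^2 + s*(11*d + 79) + 63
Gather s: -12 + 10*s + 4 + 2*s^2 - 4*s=2*s^2 + 6*s - 8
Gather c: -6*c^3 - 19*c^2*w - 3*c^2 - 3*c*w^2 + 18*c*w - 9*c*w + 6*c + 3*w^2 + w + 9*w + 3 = -6*c^3 + c^2*(-19*w - 3) + c*(-3*w^2 + 9*w + 6) + 3*w^2 + 10*w + 3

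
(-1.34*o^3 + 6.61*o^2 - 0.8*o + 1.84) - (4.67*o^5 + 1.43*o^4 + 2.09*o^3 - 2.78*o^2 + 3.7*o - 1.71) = -4.67*o^5 - 1.43*o^4 - 3.43*o^3 + 9.39*o^2 - 4.5*o + 3.55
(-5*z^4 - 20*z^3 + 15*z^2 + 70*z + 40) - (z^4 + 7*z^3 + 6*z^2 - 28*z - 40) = -6*z^4 - 27*z^3 + 9*z^2 + 98*z + 80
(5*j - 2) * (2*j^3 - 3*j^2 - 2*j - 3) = 10*j^4 - 19*j^3 - 4*j^2 - 11*j + 6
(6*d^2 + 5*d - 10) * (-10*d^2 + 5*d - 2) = -60*d^4 - 20*d^3 + 113*d^2 - 60*d + 20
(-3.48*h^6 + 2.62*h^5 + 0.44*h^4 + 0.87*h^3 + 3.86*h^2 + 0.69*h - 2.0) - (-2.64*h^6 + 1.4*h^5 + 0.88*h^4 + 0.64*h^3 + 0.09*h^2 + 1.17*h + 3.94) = -0.84*h^6 + 1.22*h^5 - 0.44*h^4 + 0.23*h^3 + 3.77*h^2 - 0.48*h - 5.94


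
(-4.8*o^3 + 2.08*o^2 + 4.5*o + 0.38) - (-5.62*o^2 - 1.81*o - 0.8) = -4.8*o^3 + 7.7*o^2 + 6.31*o + 1.18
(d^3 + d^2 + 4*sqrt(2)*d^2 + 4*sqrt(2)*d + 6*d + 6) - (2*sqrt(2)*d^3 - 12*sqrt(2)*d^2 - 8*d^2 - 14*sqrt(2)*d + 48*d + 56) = -2*sqrt(2)*d^3 + d^3 + 9*d^2 + 16*sqrt(2)*d^2 - 42*d + 18*sqrt(2)*d - 50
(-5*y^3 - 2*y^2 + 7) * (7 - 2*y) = 10*y^4 - 31*y^3 - 14*y^2 - 14*y + 49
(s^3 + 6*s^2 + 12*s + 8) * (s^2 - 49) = s^5 + 6*s^4 - 37*s^3 - 286*s^2 - 588*s - 392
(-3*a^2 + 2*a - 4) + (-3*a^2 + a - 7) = -6*a^2 + 3*a - 11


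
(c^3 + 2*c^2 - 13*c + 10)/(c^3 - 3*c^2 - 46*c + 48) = (c^2 + 3*c - 10)/(c^2 - 2*c - 48)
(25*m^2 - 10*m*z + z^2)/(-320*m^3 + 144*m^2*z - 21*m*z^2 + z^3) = (-5*m + z)/(64*m^2 - 16*m*z + z^2)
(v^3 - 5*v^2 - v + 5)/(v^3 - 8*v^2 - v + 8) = (v - 5)/(v - 8)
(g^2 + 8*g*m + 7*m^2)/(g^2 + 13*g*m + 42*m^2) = (g + m)/(g + 6*m)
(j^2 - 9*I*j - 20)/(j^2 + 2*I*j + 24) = (j - 5*I)/(j + 6*I)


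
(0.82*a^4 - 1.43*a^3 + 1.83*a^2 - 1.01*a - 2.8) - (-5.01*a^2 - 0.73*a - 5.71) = 0.82*a^4 - 1.43*a^3 + 6.84*a^2 - 0.28*a + 2.91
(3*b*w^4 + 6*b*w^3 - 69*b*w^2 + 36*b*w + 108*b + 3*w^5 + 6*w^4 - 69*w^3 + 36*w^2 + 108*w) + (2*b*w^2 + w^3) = 3*b*w^4 + 6*b*w^3 - 67*b*w^2 + 36*b*w + 108*b + 3*w^5 + 6*w^4 - 68*w^3 + 36*w^2 + 108*w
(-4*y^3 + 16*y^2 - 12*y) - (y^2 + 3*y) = -4*y^3 + 15*y^2 - 15*y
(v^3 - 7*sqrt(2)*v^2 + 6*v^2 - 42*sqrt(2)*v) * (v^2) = v^5 - 7*sqrt(2)*v^4 + 6*v^4 - 42*sqrt(2)*v^3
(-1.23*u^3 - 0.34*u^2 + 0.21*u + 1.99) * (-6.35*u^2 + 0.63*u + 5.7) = 7.8105*u^5 + 1.3841*u^4 - 8.5587*u^3 - 14.4422*u^2 + 2.4507*u + 11.343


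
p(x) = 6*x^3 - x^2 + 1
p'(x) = 18*x^2 - 2*x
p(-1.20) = -10.81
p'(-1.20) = 28.32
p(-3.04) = -176.81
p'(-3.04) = 172.43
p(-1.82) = -38.48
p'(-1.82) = 63.26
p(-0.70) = -1.55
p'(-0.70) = 10.22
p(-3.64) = -301.62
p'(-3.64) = 245.77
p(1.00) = 6.00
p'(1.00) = 16.00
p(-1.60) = -26.14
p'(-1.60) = 49.28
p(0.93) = 4.96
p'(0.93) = 13.71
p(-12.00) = -10511.00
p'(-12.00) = 2616.00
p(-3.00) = -170.00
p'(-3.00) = 168.00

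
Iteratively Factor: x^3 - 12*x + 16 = (x + 4)*(x^2 - 4*x + 4) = (x - 2)*(x + 4)*(x - 2)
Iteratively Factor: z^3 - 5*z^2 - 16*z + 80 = (z + 4)*(z^2 - 9*z + 20) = (z - 4)*(z + 4)*(z - 5)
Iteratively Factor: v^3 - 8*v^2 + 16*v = (v - 4)*(v^2 - 4*v) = (v - 4)^2*(v)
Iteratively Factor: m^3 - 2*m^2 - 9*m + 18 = (m - 2)*(m^2 - 9) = (m - 3)*(m - 2)*(m + 3)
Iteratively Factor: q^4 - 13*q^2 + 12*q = (q)*(q^3 - 13*q + 12) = q*(q + 4)*(q^2 - 4*q + 3) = q*(q - 3)*(q + 4)*(q - 1)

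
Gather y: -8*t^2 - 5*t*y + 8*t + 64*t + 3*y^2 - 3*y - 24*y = -8*t^2 + 72*t + 3*y^2 + y*(-5*t - 27)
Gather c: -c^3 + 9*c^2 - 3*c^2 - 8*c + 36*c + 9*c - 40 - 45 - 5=-c^3 + 6*c^2 + 37*c - 90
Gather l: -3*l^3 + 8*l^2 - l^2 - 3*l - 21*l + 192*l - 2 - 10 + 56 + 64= -3*l^3 + 7*l^2 + 168*l + 108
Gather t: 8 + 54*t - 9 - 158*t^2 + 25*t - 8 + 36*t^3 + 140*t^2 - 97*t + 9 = 36*t^3 - 18*t^2 - 18*t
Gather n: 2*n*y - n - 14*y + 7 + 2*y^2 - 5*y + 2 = n*(2*y - 1) + 2*y^2 - 19*y + 9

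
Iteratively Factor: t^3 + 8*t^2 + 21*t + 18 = (t + 3)*(t^2 + 5*t + 6) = (t + 3)^2*(t + 2)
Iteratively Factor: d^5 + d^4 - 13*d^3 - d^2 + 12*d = (d + 4)*(d^4 - 3*d^3 - d^2 + 3*d) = (d - 3)*(d + 4)*(d^3 - d) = (d - 3)*(d + 1)*(d + 4)*(d^2 - d) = d*(d - 3)*(d + 1)*(d + 4)*(d - 1)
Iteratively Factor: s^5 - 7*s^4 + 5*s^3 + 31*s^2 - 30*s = (s)*(s^4 - 7*s^3 + 5*s^2 + 31*s - 30) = s*(s + 2)*(s^3 - 9*s^2 + 23*s - 15) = s*(s - 3)*(s + 2)*(s^2 - 6*s + 5) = s*(s - 3)*(s - 1)*(s + 2)*(s - 5)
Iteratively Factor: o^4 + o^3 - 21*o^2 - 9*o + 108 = (o - 3)*(o^3 + 4*o^2 - 9*o - 36) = (o - 3)^2*(o^2 + 7*o + 12) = (o - 3)^2*(o + 4)*(o + 3)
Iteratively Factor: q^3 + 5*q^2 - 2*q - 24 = (q - 2)*(q^2 + 7*q + 12) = (q - 2)*(q + 4)*(q + 3)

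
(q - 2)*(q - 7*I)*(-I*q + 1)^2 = -q^4 + 2*q^3 + 5*I*q^3 - 13*q^2 - 10*I*q^2 + 26*q - 7*I*q + 14*I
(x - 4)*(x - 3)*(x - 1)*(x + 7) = x^4 - x^3 - 37*x^2 + 121*x - 84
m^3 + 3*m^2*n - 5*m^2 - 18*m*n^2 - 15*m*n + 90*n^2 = (m - 5)*(m - 3*n)*(m + 6*n)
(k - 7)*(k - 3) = k^2 - 10*k + 21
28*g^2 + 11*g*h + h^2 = (4*g + h)*(7*g + h)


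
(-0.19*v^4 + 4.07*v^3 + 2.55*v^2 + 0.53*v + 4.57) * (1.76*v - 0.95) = -0.3344*v^5 + 7.3437*v^4 + 0.621499999999999*v^3 - 1.4897*v^2 + 7.5397*v - 4.3415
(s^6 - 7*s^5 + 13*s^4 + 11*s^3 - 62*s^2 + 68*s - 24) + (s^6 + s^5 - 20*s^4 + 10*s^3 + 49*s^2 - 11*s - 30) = 2*s^6 - 6*s^5 - 7*s^4 + 21*s^3 - 13*s^2 + 57*s - 54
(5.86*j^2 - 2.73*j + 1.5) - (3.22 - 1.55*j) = 5.86*j^2 - 1.18*j - 1.72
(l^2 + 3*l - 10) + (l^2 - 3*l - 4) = 2*l^2 - 14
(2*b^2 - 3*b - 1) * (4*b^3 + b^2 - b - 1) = 8*b^5 - 10*b^4 - 9*b^3 + 4*b + 1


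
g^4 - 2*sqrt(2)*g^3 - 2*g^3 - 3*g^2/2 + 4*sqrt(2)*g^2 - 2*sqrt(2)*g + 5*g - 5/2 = (g - 1)^2*(g - 5*sqrt(2)/2)*(g + sqrt(2)/2)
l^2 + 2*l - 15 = (l - 3)*(l + 5)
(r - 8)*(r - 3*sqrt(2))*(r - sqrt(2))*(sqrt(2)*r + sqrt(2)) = sqrt(2)*r^4 - 7*sqrt(2)*r^3 - 8*r^3 - 2*sqrt(2)*r^2 + 56*r^2 - 42*sqrt(2)*r + 64*r - 48*sqrt(2)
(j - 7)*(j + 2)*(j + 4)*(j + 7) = j^4 + 6*j^3 - 41*j^2 - 294*j - 392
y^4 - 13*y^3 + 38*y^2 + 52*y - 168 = (y - 7)*(y - 6)*(y - 2)*(y + 2)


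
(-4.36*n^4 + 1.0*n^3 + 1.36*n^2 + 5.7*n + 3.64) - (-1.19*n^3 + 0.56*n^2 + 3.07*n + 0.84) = -4.36*n^4 + 2.19*n^3 + 0.8*n^2 + 2.63*n + 2.8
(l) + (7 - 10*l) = 7 - 9*l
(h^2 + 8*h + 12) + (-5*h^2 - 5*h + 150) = -4*h^2 + 3*h + 162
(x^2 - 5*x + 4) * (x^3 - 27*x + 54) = x^5 - 5*x^4 - 23*x^3 + 189*x^2 - 378*x + 216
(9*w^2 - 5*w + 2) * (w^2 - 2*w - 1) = 9*w^4 - 23*w^3 + 3*w^2 + w - 2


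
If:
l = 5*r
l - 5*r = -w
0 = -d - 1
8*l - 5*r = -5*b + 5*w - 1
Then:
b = -7*r - 1/5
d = -1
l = 5*r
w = 0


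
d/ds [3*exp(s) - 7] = 3*exp(s)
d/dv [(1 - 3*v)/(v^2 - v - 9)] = (-3*v^2 + 3*v + (2*v - 1)*(3*v - 1) + 27)/(-v^2 + v + 9)^2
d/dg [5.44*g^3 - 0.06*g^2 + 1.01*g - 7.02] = 16.32*g^2 - 0.12*g + 1.01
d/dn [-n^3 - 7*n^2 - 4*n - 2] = -3*n^2 - 14*n - 4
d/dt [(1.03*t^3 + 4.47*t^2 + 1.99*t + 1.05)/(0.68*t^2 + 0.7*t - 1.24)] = (0.7004*t^4 + 1.442*t^3 - 2.0558*t^2 - 12.5136*t - 3.2026)/(0.4624*t^4 + 0.952*t^3 - 1.1964*t^2 - 1.736*t + 1.5376)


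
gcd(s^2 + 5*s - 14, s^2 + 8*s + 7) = s + 7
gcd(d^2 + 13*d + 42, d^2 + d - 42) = d + 7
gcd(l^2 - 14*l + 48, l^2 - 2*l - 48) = l - 8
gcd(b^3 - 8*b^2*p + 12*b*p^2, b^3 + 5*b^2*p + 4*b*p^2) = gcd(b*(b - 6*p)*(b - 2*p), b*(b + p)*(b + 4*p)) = b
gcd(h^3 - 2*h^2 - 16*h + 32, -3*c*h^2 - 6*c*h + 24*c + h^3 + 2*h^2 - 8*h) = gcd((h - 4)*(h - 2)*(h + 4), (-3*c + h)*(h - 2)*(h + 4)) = h^2 + 2*h - 8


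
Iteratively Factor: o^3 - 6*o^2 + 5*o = (o - 5)*(o^2 - o) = (o - 5)*(o - 1)*(o)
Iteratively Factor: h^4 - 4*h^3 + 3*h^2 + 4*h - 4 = (h + 1)*(h^3 - 5*h^2 + 8*h - 4) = (h - 2)*(h + 1)*(h^2 - 3*h + 2) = (h - 2)^2*(h + 1)*(h - 1)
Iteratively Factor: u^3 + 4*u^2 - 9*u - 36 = (u + 4)*(u^2 - 9) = (u - 3)*(u + 4)*(u + 3)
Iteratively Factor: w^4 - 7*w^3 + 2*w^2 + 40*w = (w - 5)*(w^3 - 2*w^2 - 8*w) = (w - 5)*(w - 4)*(w^2 + 2*w) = w*(w - 5)*(w - 4)*(w + 2)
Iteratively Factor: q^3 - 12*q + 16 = (q - 2)*(q^2 + 2*q - 8) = (q - 2)*(q + 4)*(q - 2)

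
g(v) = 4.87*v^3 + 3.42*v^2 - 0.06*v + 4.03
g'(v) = 14.61*v^2 + 6.84*v - 0.06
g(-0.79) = 3.81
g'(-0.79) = 3.65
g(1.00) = 12.26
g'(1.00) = 21.39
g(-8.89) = -3146.79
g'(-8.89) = 1093.79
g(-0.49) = 4.31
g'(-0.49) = 0.10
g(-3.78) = -209.91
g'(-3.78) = 182.84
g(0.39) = 4.82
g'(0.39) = 4.83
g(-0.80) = 3.77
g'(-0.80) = 3.82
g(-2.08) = -24.87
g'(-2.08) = 48.92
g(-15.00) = -15661.82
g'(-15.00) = 3184.59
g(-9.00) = -3268.64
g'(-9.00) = 1121.79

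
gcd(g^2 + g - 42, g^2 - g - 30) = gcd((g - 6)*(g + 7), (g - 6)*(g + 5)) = g - 6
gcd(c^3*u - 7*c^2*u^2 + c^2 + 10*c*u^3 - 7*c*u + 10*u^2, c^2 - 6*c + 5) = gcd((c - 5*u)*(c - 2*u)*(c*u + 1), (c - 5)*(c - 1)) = 1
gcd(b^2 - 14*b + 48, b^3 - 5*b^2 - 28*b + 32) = b - 8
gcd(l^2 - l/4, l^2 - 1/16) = l - 1/4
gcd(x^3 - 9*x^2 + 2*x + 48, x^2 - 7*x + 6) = 1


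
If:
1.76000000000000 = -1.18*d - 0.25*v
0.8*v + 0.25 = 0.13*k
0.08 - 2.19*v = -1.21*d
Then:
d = -1.34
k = -2.42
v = -0.71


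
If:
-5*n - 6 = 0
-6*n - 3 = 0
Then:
No Solution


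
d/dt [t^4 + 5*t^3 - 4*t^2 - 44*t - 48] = 4*t^3 + 15*t^2 - 8*t - 44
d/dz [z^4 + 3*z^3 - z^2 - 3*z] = 4*z^3 + 9*z^2 - 2*z - 3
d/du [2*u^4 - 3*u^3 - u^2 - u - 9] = 8*u^3 - 9*u^2 - 2*u - 1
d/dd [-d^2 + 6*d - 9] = 6 - 2*d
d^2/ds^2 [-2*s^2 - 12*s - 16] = -4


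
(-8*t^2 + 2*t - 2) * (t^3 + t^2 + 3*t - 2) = -8*t^5 - 6*t^4 - 24*t^3 + 20*t^2 - 10*t + 4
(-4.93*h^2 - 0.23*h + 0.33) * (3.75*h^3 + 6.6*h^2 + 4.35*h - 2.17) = -18.4875*h^5 - 33.4005*h^4 - 21.726*h^3 + 11.8756*h^2 + 1.9346*h - 0.7161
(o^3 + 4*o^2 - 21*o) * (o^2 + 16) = o^5 + 4*o^4 - 5*o^3 + 64*o^2 - 336*o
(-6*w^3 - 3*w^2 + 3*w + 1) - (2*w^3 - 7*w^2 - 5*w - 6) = -8*w^3 + 4*w^2 + 8*w + 7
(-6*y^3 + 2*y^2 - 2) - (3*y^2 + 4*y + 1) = -6*y^3 - y^2 - 4*y - 3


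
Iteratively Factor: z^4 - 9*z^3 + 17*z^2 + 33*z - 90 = (z - 5)*(z^3 - 4*z^2 - 3*z + 18) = (z - 5)*(z + 2)*(z^2 - 6*z + 9) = (z - 5)*(z - 3)*(z + 2)*(z - 3)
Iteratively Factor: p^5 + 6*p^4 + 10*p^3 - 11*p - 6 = (p - 1)*(p^4 + 7*p^3 + 17*p^2 + 17*p + 6) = (p - 1)*(p + 2)*(p^3 + 5*p^2 + 7*p + 3) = (p - 1)*(p + 1)*(p + 2)*(p^2 + 4*p + 3) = (p - 1)*(p + 1)^2*(p + 2)*(p + 3)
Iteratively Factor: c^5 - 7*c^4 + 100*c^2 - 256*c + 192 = (c - 2)*(c^4 - 5*c^3 - 10*c^2 + 80*c - 96) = (c - 4)*(c - 2)*(c^3 - c^2 - 14*c + 24) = (c - 4)*(c - 2)^2*(c^2 + c - 12) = (c - 4)*(c - 3)*(c - 2)^2*(c + 4)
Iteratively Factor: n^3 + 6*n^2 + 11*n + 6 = (n + 1)*(n^2 + 5*n + 6) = (n + 1)*(n + 2)*(n + 3)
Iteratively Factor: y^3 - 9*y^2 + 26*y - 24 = (y - 2)*(y^2 - 7*y + 12) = (y - 3)*(y - 2)*(y - 4)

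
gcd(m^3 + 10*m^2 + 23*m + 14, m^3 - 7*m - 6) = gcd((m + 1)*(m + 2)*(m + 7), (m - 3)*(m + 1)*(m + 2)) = m^2 + 3*m + 2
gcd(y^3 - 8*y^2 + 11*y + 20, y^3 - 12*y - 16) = y - 4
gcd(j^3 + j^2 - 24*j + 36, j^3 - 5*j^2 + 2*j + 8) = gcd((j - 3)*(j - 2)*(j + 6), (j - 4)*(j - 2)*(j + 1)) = j - 2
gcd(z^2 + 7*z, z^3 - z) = z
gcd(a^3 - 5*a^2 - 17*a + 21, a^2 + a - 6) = a + 3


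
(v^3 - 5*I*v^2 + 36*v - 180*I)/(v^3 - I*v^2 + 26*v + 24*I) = (v^2 + I*v + 30)/(v^2 + 5*I*v - 4)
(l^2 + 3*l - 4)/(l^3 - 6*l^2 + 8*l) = (l^2 + 3*l - 4)/(l*(l^2 - 6*l + 8))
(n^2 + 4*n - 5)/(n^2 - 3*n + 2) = (n + 5)/(n - 2)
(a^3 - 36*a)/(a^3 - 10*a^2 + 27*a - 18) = a*(a + 6)/(a^2 - 4*a + 3)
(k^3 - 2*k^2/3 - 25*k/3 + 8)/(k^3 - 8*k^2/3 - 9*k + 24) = (k - 1)/(k - 3)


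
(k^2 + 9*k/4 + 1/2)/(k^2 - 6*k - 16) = (k + 1/4)/(k - 8)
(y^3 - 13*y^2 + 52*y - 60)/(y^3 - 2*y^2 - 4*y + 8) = (y^2 - 11*y + 30)/(y^2 - 4)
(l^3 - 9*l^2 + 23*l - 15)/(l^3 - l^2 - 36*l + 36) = (l^2 - 8*l + 15)/(l^2 - 36)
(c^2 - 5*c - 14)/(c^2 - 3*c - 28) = (c + 2)/(c + 4)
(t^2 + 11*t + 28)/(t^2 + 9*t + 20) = (t + 7)/(t + 5)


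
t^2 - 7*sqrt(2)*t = t*(t - 7*sqrt(2))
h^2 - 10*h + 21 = (h - 7)*(h - 3)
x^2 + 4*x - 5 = (x - 1)*(x + 5)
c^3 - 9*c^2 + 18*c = c*(c - 6)*(c - 3)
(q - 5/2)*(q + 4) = q^2 + 3*q/2 - 10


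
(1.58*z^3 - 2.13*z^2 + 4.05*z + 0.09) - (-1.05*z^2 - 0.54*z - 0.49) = 1.58*z^3 - 1.08*z^2 + 4.59*z + 0.58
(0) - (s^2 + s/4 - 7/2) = -s^2 - s/4 + 7/2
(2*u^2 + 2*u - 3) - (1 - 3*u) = 2*u^2 + 5*u - 4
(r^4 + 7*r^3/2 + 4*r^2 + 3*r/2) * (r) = r^5 + 7*r^4/2 + 4*r^3 + 3*r^2/2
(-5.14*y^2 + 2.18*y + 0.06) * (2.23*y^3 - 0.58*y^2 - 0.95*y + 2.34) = -11.4622*y^5 + 7.8426*y^4 + 3.7524*y^3 - 14.1334*y^2 + 5.0442*y + 0.1404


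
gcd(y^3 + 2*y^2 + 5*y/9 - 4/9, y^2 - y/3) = y - 1/3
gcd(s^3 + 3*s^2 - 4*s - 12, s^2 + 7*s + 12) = s + 3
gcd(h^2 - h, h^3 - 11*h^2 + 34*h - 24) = h - 1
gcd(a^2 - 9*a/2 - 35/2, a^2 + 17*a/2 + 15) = a + 5/2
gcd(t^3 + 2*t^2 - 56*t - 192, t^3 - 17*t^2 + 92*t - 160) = t - 8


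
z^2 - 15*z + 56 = (z - 8)*(z - 7)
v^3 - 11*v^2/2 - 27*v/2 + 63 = (v - 6)*(v - 3)*(v + 7/2)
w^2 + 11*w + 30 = (w + 5)*(w + 6)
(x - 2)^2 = x^2 - 4*x + 4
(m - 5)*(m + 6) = m^2 + m - 30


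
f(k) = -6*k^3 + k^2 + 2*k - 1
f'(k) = -18*k^2 + 2*k + 2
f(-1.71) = 28.51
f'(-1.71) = -54.05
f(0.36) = -0.43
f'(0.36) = 0.39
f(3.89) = -331.27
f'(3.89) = -262.60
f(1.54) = -17.46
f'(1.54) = -37.61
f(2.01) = -41.66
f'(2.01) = -66.70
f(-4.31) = 489.33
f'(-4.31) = -340.99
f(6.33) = -1470.09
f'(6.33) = -706.58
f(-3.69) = 306.70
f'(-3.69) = -250.47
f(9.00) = -4276.00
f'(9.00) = -1438.00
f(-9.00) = 4436.00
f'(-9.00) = -1474.00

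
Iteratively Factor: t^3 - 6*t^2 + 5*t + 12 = (t - 3)*(t^2 - 3*t - 4) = (t - 4)*(t - 3)*(t + 1)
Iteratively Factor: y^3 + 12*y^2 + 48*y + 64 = (y + 4)*(y^2 + 8*y + 16) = (y + 4)^2*(y + 4)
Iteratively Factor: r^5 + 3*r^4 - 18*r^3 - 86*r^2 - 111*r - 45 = (r + 3)*(r^4 - 18*r^2 - 32*r - 15) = (r + 3)^2*(r^3 - 3*r^2 - 9*r - 5) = (r - 5)*(r + 3)^2*(r^2 + 2*r + 1) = (r - 5)*(r + 1)*(r + 3)^2*(r + 1)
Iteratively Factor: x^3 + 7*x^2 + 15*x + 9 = (x + 3)*(x^2 + 4*x + 3) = (x + 1)*(x + 3)*(x + 3)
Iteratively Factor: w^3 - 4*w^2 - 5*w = (w)*(w^2 - 4*w - 5) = w*(w + 1)*(w - 5)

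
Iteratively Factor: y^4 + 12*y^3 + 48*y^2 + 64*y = (y)*(y^3 + 12*y^2 + 48*y + 64) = y*(y + 4)*(y^2 + 8*y + 16) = y*(y + 4)^2*(y + 4)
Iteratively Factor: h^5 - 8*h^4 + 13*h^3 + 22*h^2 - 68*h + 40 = (h - 5)*(h^4 - 3*h^3 - 2*h^2 + 12*h - 8) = (h - 5)*(h + 2)*(h^3 - 5*h^2 + 8*h - 4) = (h - 5)*(h - 2)*(h + 2)*(h^2 - 3*h + 2) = (h - 5)*(h - 2)^2*(h + 2)*(h - 1)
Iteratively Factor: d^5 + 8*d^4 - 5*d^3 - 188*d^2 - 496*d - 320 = (d + 1)*(d^4 + 7*d^3 - 12*d^2 - 176*d - 320) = (d + 1)*(d + 4)*(d^3 + 3*d^2 - 24*d - 80) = (d + 1)*(d + 4)^2*(d^2 - d - 20) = (d - 5)*(d + 1)*(d + 4)^2*(d + 4)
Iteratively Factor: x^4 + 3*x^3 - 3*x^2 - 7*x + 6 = (x - 1)*(x^3 + 4*x^2 + x - 6) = (x - 1)^2*(x^2 + 5*x + 6) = (x - 1)^2*(x + 3)*(x + 2)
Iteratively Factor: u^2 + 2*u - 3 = (u + 3)*(u - 1)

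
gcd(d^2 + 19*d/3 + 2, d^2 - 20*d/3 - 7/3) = d + 1/3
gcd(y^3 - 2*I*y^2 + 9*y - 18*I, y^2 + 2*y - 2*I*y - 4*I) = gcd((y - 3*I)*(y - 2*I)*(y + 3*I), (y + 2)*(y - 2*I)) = y - 2*I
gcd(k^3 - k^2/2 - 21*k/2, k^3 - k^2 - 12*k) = k^2 + 3*k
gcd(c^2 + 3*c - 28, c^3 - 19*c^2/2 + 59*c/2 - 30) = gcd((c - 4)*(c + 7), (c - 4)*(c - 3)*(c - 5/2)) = c - 4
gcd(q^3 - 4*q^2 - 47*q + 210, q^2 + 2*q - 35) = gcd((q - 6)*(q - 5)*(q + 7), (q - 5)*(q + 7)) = q^2 + 2*q - 35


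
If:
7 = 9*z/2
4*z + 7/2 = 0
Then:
No Solution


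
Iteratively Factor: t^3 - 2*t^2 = (t)*(t^2 - 2*t) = t*(t - 2)*(t)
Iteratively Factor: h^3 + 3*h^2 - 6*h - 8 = (h + 4)*(h^2 - h - 2) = (h - 2)*(h + 4)*(h + 1)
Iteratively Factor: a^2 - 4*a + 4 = (a - 2)*(a - 2)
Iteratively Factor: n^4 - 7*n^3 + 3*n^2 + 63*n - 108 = (n - 4)*(n^3 - 3*n^2 - 9*n + 27) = (n - 4)*(n - 3)*(n^2 - 9) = (n - 4)*(n - 3)^2*(n + 3)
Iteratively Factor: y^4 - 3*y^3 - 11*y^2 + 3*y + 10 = (y - 5)*(y^3 + 2*y^2 - y - 2) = (y - 5)*(y + 2)*(y^2 - 1) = (y - 5)*(y + 1)*(y + 2)*(y - 1)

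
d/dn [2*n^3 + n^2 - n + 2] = 6*n^2 + 2*n - 1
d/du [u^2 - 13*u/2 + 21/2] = 2*u - 13/2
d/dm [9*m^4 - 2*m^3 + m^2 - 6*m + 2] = 36*m^3 - 6*m^2 + 2*m - 6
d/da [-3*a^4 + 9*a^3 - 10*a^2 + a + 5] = -12*a^3 + 27*a^2 - 20*a + 1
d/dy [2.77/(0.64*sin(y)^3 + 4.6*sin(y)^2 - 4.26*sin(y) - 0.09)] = (-5.3184*sin(y)^2 - 25.484*sin(y) + 11.8002)*cos(y)/(0.64*sin(y)^3 + 4.6*sin(y)^2 - 4.26*sin(y) - 0.09)^2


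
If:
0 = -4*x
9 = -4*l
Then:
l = -9/4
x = 0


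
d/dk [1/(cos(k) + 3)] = sin(k)/(cos(k) + 3)^2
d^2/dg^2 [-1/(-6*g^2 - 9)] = 4*(2*g^2 - 1)/(2*g^2 + 3)^3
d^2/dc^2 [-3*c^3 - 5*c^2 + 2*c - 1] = -18*c - 10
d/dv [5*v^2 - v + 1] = 10*v - 1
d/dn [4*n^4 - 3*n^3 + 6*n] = 16*n^3 - 9*n^2 + 6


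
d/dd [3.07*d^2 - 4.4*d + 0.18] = 6.14*d - 4.4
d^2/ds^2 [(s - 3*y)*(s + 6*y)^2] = 6*s + 18*y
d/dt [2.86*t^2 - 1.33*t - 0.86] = 5.72*t - 1.33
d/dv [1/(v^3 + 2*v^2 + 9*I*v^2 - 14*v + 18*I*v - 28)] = (-3*v^2 - 4*v - 18*I*v + 14 - 18*I)/(v^3 + 2*v^2 + 9*I*v^2 - 14*v + 18*I*v - 28)^2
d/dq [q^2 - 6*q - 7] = 2*q - 6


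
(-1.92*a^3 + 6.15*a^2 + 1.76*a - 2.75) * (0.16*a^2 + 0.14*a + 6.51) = -0.3072*a^5 + 0.7152*a^4 - 11.3566*a^3 + 39.8429*a^2 + 11.0726*a - 17.9025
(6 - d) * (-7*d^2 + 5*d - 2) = 7*d^3 - 47*d^2 + 32*d - 12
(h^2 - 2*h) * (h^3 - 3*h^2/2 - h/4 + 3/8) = h^5 - 7*h^4/2 + 11*h^3/4 + 7*h^2/8 - 3*h/4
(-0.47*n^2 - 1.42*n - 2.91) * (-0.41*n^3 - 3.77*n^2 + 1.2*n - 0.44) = 0.1927*n^5 + 2.3541*n^4 + 5.9825*n^3 + 9.4735*n^2 - 2.8672*n + 1.2804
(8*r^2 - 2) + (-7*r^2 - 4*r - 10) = r^2 - 4*r - 12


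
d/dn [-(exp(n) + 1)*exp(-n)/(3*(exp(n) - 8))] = (exp(2*n) + 2*exp(n) - 8)*exp(-n)/(3*(exp(2*n) - 16*exp(n) + 64))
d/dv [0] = 0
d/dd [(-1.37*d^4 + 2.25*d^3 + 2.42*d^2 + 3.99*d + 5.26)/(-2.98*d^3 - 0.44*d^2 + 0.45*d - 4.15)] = (4.0826*d^6 + 1.2056*d^5 + 4.3721*d^4 + 48.5474*d^3 + 21.8565*d^2 - 15.4572*d - 18.9255)/(8.8804*d^6 + 2.6224*d^5 - 2.4884*d^4 + 24.338*d^3 + 3.8545*d^2 - 3.735*d + 17.2225)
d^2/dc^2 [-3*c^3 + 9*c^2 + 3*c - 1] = 18 - 18*c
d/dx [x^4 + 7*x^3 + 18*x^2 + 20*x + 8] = 4*x^3 + 21*x^2 + 36*x + 20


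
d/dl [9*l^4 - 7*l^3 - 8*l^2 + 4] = l*(36*l^2 - 21*l - 16)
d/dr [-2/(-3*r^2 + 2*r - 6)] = 4*(1 - 3*r)/(3*r^2 - 2*r + 6)^2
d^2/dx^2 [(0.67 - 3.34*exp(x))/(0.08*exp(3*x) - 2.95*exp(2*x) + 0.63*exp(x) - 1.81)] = (-0.085504*exp(6*x) + 2.403312*exp(5*x) - 30.132326*exp(4*x) + 10.89563*exp(3*x) + 104.141139*exp(2*x) - 17.852539*exp(x) - 10.178173)*exp(x)/(0.000512*exp(9*x) - 0.05664*exp(8*x) + 2.100696*exp(7*x) - 26.599207*exp(6*x) + 19.105941*exp(5*x) - 51.314484*exp(4*x) + 21.219621*exp(3*x) - 31.148652*exp(2*x) + 6.191829*exp(x) - 5.929741)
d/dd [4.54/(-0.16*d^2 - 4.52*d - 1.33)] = (1.4528*d + 20.5208)/(0.16*d^2 + 4.52*d + 1.33)^2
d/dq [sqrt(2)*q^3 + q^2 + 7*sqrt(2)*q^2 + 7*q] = 3*sqrt(2)*q^2 + 2*q + 14*sqrt(2)*q + 7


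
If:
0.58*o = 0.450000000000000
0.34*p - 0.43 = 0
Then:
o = 0.78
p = 1.26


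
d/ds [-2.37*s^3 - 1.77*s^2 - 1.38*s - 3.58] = -7.11*s^2 - 3.54*s - 1.38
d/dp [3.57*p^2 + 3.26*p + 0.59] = 7.14*p + 3.26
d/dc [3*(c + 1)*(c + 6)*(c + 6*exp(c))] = 18*c^2*exp(c) + 9*c^2 + 162*c*exp(c) + 42*c + 234*exp(c) + 18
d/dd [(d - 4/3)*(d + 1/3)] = 2*d - 1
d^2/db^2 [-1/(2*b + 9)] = -8/(2*b + 9)^3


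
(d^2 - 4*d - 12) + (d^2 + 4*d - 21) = 2*d^2 - 33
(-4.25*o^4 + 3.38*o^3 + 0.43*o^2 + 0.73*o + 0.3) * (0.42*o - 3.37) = -1.785*o^5 + 15.7421*o^4 - 11.21*o^3 - 1.1425*o^2 - 2.3341*o - 1.011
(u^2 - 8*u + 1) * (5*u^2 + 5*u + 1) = 5*u^4 - 35*u^3 - 34*u^2 - 3*u + 1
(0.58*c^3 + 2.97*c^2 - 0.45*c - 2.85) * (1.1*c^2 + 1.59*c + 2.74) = 0.638*c^5 + 4.1892*c^4 + 5.8165*c^3 + 4.2873*c^2 - 5.7645*c - 7.809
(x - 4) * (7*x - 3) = 7*x^2 - 31*x + 12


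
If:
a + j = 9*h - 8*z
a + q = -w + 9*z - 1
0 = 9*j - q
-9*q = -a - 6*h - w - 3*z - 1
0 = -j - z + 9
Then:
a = 1206 - 160*z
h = 135 - 17*z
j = 9 - z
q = 81 - 9*z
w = 178*z - 1288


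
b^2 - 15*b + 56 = (b - 8)*(b - 7)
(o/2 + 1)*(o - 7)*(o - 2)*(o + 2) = o^4/2 - 5*o^3/2 - 9*o^2 + 10*o + 28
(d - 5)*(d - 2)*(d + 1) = d^3 - 6*d^2 + 3*d + 10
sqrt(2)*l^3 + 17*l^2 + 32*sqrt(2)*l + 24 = (l + 2*sqrt(2))*(l + 6*sqrt(2))*(sqrt(2)*l + 1)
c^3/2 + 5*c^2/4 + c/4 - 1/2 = (c/2 + 1)*(c - 1/2)*(c + 1)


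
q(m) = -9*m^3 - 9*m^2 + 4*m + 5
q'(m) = -27*m^2 - 18*m + 4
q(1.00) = -9.00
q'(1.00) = -41.00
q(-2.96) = 147.71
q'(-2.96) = -179.28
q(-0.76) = 0.71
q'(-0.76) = 2.08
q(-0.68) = 0.95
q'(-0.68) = 3.76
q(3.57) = -504.92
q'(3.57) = -404.37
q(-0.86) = 0.63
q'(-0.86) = -0.49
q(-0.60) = 1.30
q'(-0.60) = 5.08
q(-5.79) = 1427.06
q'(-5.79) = -796.93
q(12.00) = -16795.00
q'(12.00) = -4100.00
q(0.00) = 5.00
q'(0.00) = 4.00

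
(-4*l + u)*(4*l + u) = -16*l^2 + u^2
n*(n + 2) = n^2 + 2*n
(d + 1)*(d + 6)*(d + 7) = d^3 + 14*d^2 + 55*d + 42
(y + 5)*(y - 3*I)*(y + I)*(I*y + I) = I*y^4 + 2*y^3 + 6*I*y^3 + 12*y^2 + 8*I*y^2 + 10*y + 18*I*y + 15*I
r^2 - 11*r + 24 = (r - 8)*(r - 3)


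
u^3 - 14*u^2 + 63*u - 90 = (u - 6)*(u - 5)*(u - 3)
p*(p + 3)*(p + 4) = p^3 + 7*p^2 + 12*p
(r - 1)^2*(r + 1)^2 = r^4 - 2*r^2 + 1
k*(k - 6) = k^2 - 6*k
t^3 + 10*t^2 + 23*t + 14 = (t + 1)*(t + 2)*(t + 7)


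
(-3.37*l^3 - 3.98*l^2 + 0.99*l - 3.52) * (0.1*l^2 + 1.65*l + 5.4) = -0.337*l^5 - 5.9585*l^4 - 24.666*l^3 - 20.2105*l^2 - 0.462*l - 19.008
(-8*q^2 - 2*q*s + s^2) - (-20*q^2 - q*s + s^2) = 12*q^2 - q*s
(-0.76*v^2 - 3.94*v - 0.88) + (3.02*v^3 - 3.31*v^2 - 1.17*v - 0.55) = 3.02*v^3 - 4.07*v^2 - 5.11*v - 1.43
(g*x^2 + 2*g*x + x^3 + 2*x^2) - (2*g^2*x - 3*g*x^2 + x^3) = -2*g^2*x + 4*g*x^2 + 2*g*x + 2*x^2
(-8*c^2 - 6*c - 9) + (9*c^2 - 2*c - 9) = c^2 - 8*c - 18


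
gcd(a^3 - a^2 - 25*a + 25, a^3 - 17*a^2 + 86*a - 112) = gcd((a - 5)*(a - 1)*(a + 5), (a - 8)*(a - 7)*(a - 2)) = 1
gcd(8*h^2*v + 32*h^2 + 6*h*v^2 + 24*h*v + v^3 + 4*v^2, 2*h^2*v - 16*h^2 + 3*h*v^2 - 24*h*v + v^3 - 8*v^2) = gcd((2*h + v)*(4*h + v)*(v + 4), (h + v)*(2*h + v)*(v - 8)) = 2*h + v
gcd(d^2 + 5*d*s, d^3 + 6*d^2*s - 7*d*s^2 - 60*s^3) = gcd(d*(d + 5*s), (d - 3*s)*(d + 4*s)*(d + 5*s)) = d + 5*s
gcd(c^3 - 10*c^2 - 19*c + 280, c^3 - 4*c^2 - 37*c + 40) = c^2 - 3*c - 40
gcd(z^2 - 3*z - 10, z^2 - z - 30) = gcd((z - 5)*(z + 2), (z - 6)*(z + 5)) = 1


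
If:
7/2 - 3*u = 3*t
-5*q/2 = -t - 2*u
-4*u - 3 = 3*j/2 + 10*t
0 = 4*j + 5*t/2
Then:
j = 230/243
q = 374/243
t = -368/243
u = 1303/486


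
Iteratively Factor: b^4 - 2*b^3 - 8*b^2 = (b)*(b^3 - 2*b^2 - 8*b) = b*(b + 2)*(b^2 - 4*b) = b*(b - 4)*(b + 2)*(b)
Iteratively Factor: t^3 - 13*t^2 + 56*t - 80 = (t - 4)*(t^2 - 9*t + 20) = (t - 4)^2*(t - 5)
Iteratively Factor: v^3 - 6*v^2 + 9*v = (v)*(v^2 - 6*v + 9) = v*(v - 3)*(v - 3)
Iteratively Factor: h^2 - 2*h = (h - 2)*(h)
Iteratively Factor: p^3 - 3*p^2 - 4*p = (p - 4)*(p^2 + p) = (p - 4)*(p + 1)*(p)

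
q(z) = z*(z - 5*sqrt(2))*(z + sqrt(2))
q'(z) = z*(z - 5*sqrt(2)) + z*(z + sqrt(2)) + (z - 5*sqrt(2))*(z + sqrt(2)) = 3*z^2 - 8*sqrt(2)*z - 10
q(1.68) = -28.02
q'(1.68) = -20.54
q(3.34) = -59.25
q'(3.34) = -14.32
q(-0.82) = 3.84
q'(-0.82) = 1.29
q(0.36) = -4.29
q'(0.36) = -13.68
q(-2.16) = -14.87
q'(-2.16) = 28.43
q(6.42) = -32.75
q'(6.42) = 41.02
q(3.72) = -64.00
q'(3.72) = -10.57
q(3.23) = -57.62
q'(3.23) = -15.24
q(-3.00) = -47.91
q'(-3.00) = 50.94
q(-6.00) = -359.65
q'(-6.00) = 165.88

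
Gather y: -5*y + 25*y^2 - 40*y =25*y^2 - 45*y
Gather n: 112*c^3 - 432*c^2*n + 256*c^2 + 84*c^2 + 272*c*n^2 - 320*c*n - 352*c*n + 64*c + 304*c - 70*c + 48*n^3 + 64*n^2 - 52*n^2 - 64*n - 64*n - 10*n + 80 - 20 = 112*c^3 + 340*c^2 + 298*c + 48*n^3 + n^2*(272*c + 12) + n*(-432*c^2 - 672*c - 138) + 60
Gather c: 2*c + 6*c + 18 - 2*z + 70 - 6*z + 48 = 8*c - 8*z + 136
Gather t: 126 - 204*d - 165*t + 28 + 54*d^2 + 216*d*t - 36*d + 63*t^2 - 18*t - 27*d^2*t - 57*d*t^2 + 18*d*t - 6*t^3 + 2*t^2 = 54*d^2 - 240*d - 6*t^3 + t^2*(65 - 57*d) + t*(-27*d^2 + 234*d - 183) + 154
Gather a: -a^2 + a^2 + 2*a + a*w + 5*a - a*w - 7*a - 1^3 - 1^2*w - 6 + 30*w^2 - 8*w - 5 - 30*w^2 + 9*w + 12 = 0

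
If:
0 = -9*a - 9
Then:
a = -1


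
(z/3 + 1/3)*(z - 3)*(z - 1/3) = z^3/3 - 7*z^2/9 - 7*z/9 + 1/3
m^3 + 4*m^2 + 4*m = m*(m + 2)^2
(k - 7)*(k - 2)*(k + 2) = k^3 - 7*k^2 - 4*k + 28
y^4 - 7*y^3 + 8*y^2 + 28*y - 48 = (y - 4)*(y - 3)*(y - 2)*(y + 2)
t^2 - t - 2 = (t - 2)*(t + 1)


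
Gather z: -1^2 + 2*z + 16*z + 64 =18*z + 63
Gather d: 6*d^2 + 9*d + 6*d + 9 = 6*d^2 + 15*d + 9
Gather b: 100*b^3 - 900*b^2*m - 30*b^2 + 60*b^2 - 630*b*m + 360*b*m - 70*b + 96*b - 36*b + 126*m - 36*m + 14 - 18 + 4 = 100*b^3 + b^2*(30 - 900*m) + b*(-270*m - 10) + 90*m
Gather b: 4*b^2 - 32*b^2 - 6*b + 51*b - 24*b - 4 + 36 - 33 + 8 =-28*b^2 + 21*b + 7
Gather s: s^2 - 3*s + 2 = s^2 - 3*s + 2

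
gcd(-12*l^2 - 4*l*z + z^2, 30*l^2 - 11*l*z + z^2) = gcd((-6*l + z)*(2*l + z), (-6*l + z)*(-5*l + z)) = -6*l + z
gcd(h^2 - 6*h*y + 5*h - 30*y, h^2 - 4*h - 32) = 1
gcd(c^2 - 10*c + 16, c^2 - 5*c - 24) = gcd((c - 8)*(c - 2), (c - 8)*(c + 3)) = c - 8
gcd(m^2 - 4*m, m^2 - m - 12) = m - 4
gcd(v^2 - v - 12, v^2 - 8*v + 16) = v - 4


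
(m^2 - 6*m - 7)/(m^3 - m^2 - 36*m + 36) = (m^2 - 6*m - 7)/(m^3 - m^2 - 36*m + 36)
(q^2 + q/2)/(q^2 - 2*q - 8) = q*(2*q + 1)/(2*(q^2 - 2*q - 8))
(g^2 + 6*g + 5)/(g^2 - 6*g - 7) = (g + 5)/(g - 7)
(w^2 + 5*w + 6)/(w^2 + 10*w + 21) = (w + 2)/(w + 7)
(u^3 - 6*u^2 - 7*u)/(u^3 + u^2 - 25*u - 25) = u*(u - 7)/(u^2 - 25)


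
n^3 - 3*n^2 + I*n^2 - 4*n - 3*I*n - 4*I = (n - 4)*(n + 1)*(n + I)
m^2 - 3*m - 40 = (m - 8)*(m + 5)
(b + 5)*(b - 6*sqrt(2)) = b^2 - 6*sqrt(2)*b + 5*b - 30*sqrt(2)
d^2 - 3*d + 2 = (d - 2)*(d - 1)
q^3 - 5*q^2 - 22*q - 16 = (q - 8)*(q + 1)*(q + 2)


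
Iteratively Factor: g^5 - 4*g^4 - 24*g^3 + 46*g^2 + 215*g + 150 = (g - 5)*(g^4 + g^3 - 19*g^2 - 49*g - 30) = (g - 5)*(g + 1)*(g^3 - 19*g - 30) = (g - 5)*(g + 1)*(g + 3)*(g^2 - 3*g - 10) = (g - 5)*(g + 1)*(g + 2)*(g + 3)*(g - 5)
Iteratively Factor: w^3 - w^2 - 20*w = (w - 5)*(w^2 + 4*w) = (w - 5)*(w + 4)*(w)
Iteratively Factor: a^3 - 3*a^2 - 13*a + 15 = (a - 5)*(a^2 + 2*a - 3) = (a - 5)*(a + 3)*(a - 1)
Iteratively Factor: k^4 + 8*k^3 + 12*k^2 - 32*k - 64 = (k + 2)*(k^3 + 6*k^2 - 32) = (k + 2)*(k + 4)*(k^2 + 2*k - 8) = (k + 2)*(k + 4)^2*(k - 2)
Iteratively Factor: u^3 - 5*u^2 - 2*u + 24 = (u - 4)*(u^2 - u - 6) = (u - 4)*(u - 3)*(u + 2)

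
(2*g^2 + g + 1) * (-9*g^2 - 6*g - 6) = -18*g^4 - 21*g^3 - 27*g^2 - 12*g - 6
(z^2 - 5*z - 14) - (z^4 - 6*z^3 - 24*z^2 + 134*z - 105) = -z^4 + 6*z^3 + 25*z^2 - 139*z + 91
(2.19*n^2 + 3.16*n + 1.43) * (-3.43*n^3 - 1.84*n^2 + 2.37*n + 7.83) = -7.5117*n^5 - 14.8684*n^4 - 5.529*n^3 + 22.0057*n^2 + 28.1319*n + 11.1969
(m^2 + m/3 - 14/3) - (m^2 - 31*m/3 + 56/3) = 32*m/3 - 70/3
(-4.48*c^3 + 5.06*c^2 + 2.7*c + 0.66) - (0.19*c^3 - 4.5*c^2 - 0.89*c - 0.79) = -4.67*c^3 + 9.56*c^2 + 3.59*c + 1.45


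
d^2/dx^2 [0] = 0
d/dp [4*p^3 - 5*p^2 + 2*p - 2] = 12*p^2 - 10*p + 2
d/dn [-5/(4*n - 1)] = 20/(4*n - 1)^2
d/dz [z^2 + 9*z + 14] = 2*z + 9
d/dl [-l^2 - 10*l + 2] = -2*l - 10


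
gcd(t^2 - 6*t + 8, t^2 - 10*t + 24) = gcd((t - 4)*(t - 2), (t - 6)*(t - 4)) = t - 4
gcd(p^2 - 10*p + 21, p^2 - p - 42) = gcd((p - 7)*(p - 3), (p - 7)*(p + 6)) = p - 7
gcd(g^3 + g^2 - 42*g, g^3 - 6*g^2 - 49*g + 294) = g^2 + g - 42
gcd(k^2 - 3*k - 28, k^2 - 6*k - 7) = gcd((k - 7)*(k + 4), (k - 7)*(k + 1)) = k - 7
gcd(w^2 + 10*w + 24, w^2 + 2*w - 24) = w + 6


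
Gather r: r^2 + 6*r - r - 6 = r^2 + 5*r - 6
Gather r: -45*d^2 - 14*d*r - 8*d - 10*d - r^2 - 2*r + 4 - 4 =-45*d^2 - 18*d - r^2 + r*(-14*d - 2)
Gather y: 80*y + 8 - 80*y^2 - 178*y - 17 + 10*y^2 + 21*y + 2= -70*y^2 - 77*y - 7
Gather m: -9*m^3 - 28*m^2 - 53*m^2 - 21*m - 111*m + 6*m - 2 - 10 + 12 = -9*m^3 - 81*m^2 - 126*m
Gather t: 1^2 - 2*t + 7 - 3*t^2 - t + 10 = -3*t^2 - 3*t + 18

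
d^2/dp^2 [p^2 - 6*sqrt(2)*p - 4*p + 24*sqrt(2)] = 2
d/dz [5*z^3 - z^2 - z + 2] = 15*z^2 - 2*z - 1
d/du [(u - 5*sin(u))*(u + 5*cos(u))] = -5*sqrt(2)*u*sin(u + pi/4) + 2*u - 25*cos(2*u) + 5*sqrt(2)*cos(u + pi/4)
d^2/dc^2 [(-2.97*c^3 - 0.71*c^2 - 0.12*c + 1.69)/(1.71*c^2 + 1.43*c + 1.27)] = (-1.4210854715202e-14*c^5 + 1.4210854715202e-14*c^4 + 3.52373399999998*c^3 + 6.53891399999999*c^2 - 2.382912*c - 2.283038)/(5.000211*c^6 + 12.544389*c^5 + 21.631158*c^4 + 21.557393*c^3 + 16.065246*c^2 + 6.919341*c + 2.048383)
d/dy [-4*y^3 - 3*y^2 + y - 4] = -12*y^2 - 6*y + 1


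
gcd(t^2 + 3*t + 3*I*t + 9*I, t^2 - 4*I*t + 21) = t + 3*I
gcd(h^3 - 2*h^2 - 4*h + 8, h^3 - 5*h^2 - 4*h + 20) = h^2 - 4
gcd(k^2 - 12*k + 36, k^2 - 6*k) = k - 6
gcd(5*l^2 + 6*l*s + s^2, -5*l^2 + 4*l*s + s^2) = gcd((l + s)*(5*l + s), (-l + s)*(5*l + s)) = 5*l + s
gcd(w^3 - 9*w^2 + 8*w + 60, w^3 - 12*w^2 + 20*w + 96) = w^2 - 4*w - 12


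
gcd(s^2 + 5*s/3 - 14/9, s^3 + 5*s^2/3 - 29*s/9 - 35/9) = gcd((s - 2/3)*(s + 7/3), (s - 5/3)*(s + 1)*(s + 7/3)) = s + 7/3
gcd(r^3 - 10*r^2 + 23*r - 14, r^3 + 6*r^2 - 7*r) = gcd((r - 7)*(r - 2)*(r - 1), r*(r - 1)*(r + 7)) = r - 1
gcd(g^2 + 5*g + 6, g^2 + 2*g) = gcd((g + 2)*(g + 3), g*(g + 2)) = g + 2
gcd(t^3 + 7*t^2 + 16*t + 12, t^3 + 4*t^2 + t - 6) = t^2 + 5*t + 6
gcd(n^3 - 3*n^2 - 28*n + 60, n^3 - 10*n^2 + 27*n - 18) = n - 6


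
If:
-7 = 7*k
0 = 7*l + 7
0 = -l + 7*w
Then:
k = -1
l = -1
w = -1/7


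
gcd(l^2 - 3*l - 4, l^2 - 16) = l - 4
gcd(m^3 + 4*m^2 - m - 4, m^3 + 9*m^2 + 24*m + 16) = m^2 + 5*m + 4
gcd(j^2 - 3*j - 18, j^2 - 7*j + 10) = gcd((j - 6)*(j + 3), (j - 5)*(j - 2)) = 1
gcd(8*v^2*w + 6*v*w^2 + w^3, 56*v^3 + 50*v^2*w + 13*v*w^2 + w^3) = 8*v^2 + 6*v*w + w^2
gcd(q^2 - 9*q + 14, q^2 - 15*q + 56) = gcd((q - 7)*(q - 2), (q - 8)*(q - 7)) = q - 7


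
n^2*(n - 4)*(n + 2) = n^4 - 2*n^3 - 8*n^2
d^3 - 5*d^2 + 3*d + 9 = (d - 3)^2*(d + 1)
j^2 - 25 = (j - 5)*(j + 5)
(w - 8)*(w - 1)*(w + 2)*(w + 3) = w^4 - 4*w^3 - 31*w^2 - 14*w + 48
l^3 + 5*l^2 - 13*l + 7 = (l - 1)^2*(l + 7)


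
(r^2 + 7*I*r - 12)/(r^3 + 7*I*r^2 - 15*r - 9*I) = (r + 4*I)/(r^2 + 4*I*r - 3)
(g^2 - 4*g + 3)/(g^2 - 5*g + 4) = (g - 3)/(g - 4)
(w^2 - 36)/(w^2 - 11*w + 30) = (w + 6)/(w - 5)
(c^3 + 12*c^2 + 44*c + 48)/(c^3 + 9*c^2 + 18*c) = (c^2 + 6*c + 8)/(c*(c + 3))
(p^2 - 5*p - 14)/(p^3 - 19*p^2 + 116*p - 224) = (p + 2)/(p^2 - 12*p + 32)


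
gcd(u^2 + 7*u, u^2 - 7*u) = u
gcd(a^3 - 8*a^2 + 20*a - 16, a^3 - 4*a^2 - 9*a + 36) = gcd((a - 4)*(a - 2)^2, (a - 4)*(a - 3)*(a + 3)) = a - 4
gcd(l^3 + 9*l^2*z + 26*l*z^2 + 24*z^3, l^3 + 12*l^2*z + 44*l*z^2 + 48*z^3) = l^2 + 6*l*z + 8*z^2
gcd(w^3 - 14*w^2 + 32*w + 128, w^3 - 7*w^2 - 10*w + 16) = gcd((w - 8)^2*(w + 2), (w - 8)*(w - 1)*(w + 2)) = w^2 - 6*w - 16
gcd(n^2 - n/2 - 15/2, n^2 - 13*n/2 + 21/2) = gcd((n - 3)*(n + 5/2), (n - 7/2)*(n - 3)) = n - 3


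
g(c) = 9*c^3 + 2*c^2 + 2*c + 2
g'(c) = 27*c^2 + 4*c + 2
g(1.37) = 31.64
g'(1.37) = 58.16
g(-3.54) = -379.27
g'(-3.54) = 326.19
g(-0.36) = 1.12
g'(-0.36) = 4.06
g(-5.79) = -1689.47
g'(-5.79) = 883.99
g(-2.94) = -215.30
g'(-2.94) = 223.62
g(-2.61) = -149.61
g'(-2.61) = 175.49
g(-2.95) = -217.55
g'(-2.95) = 225.17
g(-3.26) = -295.08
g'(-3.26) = 275.91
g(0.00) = 2.00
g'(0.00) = 2.00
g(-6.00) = -1882.00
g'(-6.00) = 950.00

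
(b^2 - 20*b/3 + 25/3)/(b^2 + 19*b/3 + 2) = (3*b^2 - 20*b + 25)/(3*b^2 + 19*b + 6)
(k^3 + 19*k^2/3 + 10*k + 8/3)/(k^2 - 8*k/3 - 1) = (k^2 + 6*k + 8)/(k - 3)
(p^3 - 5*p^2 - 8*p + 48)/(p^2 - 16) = (p^2 - p - 12)/(p + 4)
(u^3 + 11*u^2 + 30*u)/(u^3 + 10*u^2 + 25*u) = (u + 6)/(u + 5)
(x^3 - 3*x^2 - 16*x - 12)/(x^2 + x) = x - 4 - 12/x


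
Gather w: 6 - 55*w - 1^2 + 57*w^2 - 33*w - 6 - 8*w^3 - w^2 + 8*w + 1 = -8*w^3 + 56*w^2 - 80*w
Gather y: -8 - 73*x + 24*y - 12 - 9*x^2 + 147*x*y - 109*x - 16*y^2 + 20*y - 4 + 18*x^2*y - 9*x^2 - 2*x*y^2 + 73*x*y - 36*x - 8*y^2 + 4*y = -18*x^2 - 218*x + y^2*(-2*x - 24) + y*(18*x^2 + 220*x + 48) - 24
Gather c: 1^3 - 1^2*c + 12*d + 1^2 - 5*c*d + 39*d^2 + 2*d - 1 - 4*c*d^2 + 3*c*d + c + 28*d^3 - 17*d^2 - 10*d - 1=c*(-4*d^2 - 2*d) + 28*d^3 + 22*d^2 + 4*d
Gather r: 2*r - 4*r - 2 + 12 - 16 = -2*r - 6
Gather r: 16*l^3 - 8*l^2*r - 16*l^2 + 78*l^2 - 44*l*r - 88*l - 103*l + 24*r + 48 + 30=16*l^3 + 62*l^2 - 191*l + r*(-8*l^2 - 44*l + 24) + 78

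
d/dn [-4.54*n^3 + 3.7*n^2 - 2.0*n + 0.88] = -13.62*n^2 + 7.4*n - 2.0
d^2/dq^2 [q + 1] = 0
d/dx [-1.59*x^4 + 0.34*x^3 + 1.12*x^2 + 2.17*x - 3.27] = -6.36*x^3 + 1.02*x^2 + 2.24*x + 2.17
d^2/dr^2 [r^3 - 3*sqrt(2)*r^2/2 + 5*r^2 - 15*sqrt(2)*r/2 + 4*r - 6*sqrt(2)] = 6*r - 3*sqrt(2) + 10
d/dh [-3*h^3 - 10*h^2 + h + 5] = -9*h^2 - 20*h + 1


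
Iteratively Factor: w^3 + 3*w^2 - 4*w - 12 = (w + 3)*(w^2 - 4) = (w + 2)*(w + 3)*(w - 2)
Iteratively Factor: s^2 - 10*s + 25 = (s - 5)*(s - 5)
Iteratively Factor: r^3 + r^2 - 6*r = (r + 3)*(r^2 - 2*r) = (r - 2)*(r + 3)*(r)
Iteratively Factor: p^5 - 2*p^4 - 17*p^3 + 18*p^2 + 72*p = (p + 3)*(p^4 - 5*p^3 - 2*p^2 + 24*p) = (p + 2)*(p + 3)*(p^3 - 7*p^2 + 12*p) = (p - 4)*(p + 2)*(p + 3)*(p^2 - 3*p) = (p - 4)*(p - 3)*(p + 2)*(p + 3)*(p)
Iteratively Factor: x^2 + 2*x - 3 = (x + 3)*(x - 1)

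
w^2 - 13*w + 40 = (w - 8)*(w - 5)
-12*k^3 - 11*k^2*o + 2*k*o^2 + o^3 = (-3*k + o)*(k + o)*(4*k + o)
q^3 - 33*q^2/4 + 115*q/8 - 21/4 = (q - 6)*(q - 7/4)*(q - 1/2)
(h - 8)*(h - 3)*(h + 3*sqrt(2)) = h^3 - 11*h^2 + 3*sqrt(2)*h^2 - 33*sqrt(2)*h + 24*h + 72*sqrt(2)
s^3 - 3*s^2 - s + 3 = (s - 3)*(s - 1)*(s + 1)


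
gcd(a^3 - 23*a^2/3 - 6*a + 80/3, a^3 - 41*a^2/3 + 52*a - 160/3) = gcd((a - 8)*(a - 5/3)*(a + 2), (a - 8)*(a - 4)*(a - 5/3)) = a^2 - 29*a/3 + 40/3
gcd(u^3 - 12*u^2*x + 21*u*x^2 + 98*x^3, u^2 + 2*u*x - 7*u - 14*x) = u + 2*x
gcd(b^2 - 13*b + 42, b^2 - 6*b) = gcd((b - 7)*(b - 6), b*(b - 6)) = b - 6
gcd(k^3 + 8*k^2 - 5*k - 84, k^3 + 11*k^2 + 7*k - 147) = k^2 + 4*k - 21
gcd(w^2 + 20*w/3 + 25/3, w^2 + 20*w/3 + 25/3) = w^2 + 20*w/3 + 25/3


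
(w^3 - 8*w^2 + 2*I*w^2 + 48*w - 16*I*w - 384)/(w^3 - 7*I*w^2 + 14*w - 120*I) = (w^2 + 8*w*(-1 + I) - 64*I)/(w^2 - I*w + 20)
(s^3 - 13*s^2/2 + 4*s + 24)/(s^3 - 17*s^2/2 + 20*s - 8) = (2*s + 3)/(2*s - 1)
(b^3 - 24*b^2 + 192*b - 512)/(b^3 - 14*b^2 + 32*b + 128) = (b - 8)/(b + 2)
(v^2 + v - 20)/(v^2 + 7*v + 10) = (v - 4)/(v + 2)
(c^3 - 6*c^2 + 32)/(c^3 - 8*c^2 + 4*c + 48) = (c - 4)/(c - 6)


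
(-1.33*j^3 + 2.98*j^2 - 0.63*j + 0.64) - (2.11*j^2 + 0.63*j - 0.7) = -1.33*j^3 + 0.87*j^2 - 1.26*j + 1.34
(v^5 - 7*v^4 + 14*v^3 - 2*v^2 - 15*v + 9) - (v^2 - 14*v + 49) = v^5 - 7*v^4 + 14*v^3 - 3*v^2 - v - 40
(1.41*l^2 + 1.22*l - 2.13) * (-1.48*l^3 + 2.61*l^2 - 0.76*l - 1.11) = -2.0868*l^5 + 1.8745*l^4 + 5.265*l^3 - 8.0516*l^2 + 0.2646*l + 2.3643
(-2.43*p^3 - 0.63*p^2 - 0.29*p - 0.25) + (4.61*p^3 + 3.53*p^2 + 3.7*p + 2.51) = 2.18*p^3 + 2.9*p^2 + 3.41*p + 2.26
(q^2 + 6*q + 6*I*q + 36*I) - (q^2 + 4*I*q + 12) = 6*q + 2*I*q - 12 + 36*I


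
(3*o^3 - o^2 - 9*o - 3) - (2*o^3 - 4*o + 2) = o^3 - o^2 - 5*o - 5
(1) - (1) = 0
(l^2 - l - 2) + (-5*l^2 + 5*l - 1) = -4*l^2 + 4*l - 3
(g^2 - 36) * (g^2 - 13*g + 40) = g^4 - 13*g^3 + 4*g^2 + 468*g - 1440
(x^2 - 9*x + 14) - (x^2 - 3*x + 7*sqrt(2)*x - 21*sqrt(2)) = -7*sqrt(2)*x - 6*x + 14 + 21*sqrt(2)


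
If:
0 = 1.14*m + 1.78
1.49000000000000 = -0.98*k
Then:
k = -1.52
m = -1.56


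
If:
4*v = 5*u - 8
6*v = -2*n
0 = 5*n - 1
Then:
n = 1/5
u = 116/75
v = -1/15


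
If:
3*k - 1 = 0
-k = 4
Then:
No Solution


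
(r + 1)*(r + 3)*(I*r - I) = I*r^3 + 3*I*r^2 - I*r - 3*I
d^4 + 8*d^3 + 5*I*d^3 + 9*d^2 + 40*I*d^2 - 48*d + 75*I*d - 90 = (d + 3)*(d + 5)*(d + 2*I)*(d + 3*I)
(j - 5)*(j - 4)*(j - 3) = j^3 - 12*j^2 + 47*j - 60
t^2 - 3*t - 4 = (t - 4)*(t + 1)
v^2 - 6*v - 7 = (v - 7)*(v + 1)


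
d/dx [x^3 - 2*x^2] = x*(3*x - 4)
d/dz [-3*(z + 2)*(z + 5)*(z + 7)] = -9*z^2 - 84*z - 177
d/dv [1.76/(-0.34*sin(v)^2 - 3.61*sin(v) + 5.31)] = (1.1968*sin(v) + 6.3536)*cos(v)/(0.34*sin(v)^2 + 3.61*sin(v) - 5.31)^2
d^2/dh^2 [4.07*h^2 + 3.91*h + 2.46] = 8.14000000000000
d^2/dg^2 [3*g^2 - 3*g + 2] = 6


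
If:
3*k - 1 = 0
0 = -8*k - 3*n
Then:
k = 1/3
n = -8/9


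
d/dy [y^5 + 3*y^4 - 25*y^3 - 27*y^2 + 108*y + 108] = 5*y^4 + 12*y^3 - 75*y^2 - 54*y + 108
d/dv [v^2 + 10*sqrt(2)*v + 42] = 2*v + 10*sqrt(2)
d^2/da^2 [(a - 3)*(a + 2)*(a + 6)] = 6*a + 10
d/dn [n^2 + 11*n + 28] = 2*n + 11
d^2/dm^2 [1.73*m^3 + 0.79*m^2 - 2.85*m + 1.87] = 10.38*m + 1.58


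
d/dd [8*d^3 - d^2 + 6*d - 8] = 24*d^2 - 2*d + 6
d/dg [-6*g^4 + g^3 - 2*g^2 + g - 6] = -24*g^3 + 3*g^2 - 4*g + 1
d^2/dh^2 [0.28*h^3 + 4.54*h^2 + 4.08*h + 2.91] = 1.68*h + 9.08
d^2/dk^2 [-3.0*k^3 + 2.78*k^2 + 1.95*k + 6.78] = 5.56 - 18.0*k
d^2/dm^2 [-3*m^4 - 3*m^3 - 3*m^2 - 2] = -36*m^2 - 18*m - 6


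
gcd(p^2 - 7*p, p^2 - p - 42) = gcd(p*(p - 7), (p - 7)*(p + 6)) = p - 7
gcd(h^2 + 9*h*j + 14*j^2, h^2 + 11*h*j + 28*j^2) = h + 7*j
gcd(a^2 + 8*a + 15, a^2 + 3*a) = a + 3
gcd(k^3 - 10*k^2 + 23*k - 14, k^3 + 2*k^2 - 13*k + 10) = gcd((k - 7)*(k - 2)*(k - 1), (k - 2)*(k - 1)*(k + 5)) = k^2 - 3*k + 2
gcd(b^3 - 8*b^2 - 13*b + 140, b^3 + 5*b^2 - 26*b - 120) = b^2 - b - 20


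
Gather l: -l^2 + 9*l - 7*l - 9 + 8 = -l^2 + 2*l - 1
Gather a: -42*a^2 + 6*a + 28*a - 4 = -42*a^2 + 34*a - 4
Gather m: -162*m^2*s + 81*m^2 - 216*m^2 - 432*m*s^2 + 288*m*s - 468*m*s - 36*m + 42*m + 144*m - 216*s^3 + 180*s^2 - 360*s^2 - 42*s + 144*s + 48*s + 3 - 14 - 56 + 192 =m^2*(-162*s - 135) + m*(-432*s^2 - 180*s + 150) - 216*s^3 - 180*s^2 + 150*s + 125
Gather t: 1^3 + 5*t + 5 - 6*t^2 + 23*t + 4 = -6*t^2 + 28*t + 10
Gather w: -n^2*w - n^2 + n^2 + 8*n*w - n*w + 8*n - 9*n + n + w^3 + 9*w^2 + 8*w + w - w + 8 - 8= w^3 + 9*w^2 + w*(-n^2 + 7*n + 8)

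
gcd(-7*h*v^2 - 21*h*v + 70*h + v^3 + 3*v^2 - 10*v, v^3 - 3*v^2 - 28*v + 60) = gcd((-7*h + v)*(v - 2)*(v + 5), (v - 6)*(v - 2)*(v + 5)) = v^2 + 3*v - 10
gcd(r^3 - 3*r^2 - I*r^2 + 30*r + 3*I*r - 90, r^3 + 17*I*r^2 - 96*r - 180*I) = r + 5*I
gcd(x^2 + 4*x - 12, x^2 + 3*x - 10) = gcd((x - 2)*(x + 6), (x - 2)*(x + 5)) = x - 2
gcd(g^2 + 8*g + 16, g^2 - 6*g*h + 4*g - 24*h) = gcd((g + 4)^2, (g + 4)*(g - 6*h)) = g + 4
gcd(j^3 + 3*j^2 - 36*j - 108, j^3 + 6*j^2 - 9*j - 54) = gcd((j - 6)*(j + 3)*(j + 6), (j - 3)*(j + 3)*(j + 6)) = j^2 + 9*j + 18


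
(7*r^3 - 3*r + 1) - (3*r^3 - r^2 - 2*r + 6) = 4*r^3 + r^2 - r - 5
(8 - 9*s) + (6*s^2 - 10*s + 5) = 6*s^2 - 19*s + 13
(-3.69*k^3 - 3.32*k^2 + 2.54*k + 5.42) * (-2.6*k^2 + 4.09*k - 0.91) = 9.594*k^5 - 6.4601*k^4 - 16.8249*k^3 - 0.6822*k^2 + 19.8564*k - 4.9322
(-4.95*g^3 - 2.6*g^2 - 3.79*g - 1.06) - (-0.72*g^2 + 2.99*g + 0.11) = -4.95*g^3 - 1.88*g^2 - 6.78*g - 1.17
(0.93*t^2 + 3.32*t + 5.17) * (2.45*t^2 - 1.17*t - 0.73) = 2.2785*t^4 + 7.0459*t^3 + 8.1032*t^2 - 8.4725*t - 3.7741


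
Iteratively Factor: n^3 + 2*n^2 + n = (n)*(n^2 + 2*n + 1) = n*(n + 1)*(n + 1)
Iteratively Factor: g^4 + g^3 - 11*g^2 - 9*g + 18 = (g - 1)*(g^3 + 2*g^2 - 9*g - 18) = (g - 1)*(g + 3)*(g^2 - g - 6) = (g - 3)*(g - 1)*(g + 3)*(g + 2)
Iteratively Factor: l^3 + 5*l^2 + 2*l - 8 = (l - 1)*(l^2 + 6*l + 8) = (l - 1)*(l + 4)*(l + 2)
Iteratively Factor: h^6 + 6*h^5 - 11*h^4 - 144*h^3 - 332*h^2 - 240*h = (h)*(h^5 + 6*h^4 - 11*h^3 - 144*h^2 - 332*h - 240) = h*(h + 3)*(h^4 + 3*h^3 - 20*h^2 - 84*h - 80) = h*(h + 2)*(h + 3)*(h^3 + h^2 - 22*h - 40) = h*(h + 2)*(h + 3)*(h + 4)*(h^2 - 3*h - 10) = h*(h - 5)*(h + 2)*(h + 3)*(h + 4)*(h + 2)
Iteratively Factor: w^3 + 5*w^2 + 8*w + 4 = (w + 2)*(w^2 + 3*w + 2) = (w + 2)^2*(w + 1)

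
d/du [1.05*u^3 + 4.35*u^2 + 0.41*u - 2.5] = 3.15*u^2 + 8.7*u + 0.41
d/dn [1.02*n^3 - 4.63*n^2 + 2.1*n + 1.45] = 3.06*n^2 - 9.26*n + 2.1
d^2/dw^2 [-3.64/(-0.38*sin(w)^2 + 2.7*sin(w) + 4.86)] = (2.102464*sin(w)^4 - 11.20392*sin(w)^3 + 50.271312*sin(w)^2 - 25.35624*sin(w) - 66.515904)/(-0.38*sin(w)^2 + 2.7*sin(w) + 4.86)^3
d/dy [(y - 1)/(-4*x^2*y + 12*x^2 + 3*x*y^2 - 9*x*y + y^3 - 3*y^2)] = (-4*x^2*y + 12*x^2 + 3*x*y^2 - 9*x*y + y^3 - 3*y^2 + (y - 1)*(4*x^2 - 6*x*y + 9*x - 3*y^2 + 6*y))/(4*x^2*y - 12*x^2 - 3*x*y^2 + 9*x*y - y^3 + 3*y^2)^2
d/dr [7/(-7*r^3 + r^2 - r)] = 7*(21*r^2 - 2*r + 1)/(r^2*(7*r^2 - r + 1)^2)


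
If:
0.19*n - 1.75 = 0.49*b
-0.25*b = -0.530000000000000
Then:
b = 2.12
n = 14.68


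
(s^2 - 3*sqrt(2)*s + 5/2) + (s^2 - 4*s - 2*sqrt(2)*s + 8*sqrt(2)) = 2*s^2 - 5*sqrt(2)*s - 4*s + 5/2 + 8*sqrt(2)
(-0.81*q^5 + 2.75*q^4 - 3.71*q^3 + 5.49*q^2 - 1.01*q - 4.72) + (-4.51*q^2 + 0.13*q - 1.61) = -0.81*q^5 + 2.75*q^4 - 3.71*q^3 + 0.98*q^2 - 0.88*q - 6.33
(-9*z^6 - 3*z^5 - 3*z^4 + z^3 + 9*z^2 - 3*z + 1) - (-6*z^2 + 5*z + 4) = -9*z^6 - 3*z^5 - 3*z^4 + z^3 + 15*z^2 - 8*z - 3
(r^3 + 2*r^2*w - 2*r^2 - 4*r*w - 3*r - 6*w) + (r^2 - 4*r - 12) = r^3 + 2*r^2*w - r^2 - 4*r*w - 7*r - 6*w - 12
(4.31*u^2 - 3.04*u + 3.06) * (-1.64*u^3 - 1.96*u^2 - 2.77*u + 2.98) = -7.0684*u^5 - 3.462*u^4 - 10.9987*u^3 + 15.267*u^2 - 17.5354*u + 9.1188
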